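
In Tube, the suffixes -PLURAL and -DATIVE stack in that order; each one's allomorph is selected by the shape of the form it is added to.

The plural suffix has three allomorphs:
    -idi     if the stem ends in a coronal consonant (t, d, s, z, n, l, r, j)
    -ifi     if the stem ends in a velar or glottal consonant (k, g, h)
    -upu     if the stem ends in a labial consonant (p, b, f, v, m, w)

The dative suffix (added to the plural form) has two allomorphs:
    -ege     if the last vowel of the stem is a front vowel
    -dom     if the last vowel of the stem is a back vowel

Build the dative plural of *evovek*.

evovekifiege

*evovek* — final consonant /k/ (velar/glottal) → -ifi → *evovekifi*.
The last vowel of the plural form *evovekifi* is /i/, which is a front vowel, so the dative suffix is -ege, giving *evovekifiege*.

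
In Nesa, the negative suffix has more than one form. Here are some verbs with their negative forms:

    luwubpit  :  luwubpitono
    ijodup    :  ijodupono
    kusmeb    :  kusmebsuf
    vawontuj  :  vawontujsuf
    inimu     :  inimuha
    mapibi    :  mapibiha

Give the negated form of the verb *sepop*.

Looking at the final sound of each stem: -ono when the stem ends in a voiceless consonant (*luwubpit*, *ijodup*); -suf when the stem ends in a voiced consonant (*kusmeb*, *vawontuj*); -ha when the stem ends in a vowel (*inimu*, *mapibi*).
*sepop* — final sound /p/ (a voiceless consonant) → -ono → *sepopono*.

sepopono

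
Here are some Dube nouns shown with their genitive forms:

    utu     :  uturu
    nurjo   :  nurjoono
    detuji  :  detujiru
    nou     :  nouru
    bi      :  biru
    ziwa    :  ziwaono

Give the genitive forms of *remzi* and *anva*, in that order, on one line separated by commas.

remziru, anvaono

The pattern is height harmony: -ru when the last vowel of the stem is a high vowel (*utu*, *detuji*, *nou*, *bi*); -ono when the last vowel of the stem is a non-high vowel (*nurjo*, *ziwa*).
Since the last vowel of *remzi* is /i/ (a high vowel), it takes -ru, giving *remziru*.
Since the last vowel of *anva* is /a/ (a non-high vowel), it takes -ono, giving *anvaono*.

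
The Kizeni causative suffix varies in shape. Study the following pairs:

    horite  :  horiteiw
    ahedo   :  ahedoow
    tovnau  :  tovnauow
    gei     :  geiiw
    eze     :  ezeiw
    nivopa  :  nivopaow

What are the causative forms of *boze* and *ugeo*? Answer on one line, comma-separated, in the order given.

bozeiw, ugeoow

The pattern is front/back vowel harmony: -iw when the last vowel of the stem is a front vowel (*horite*, *gei*, *eze*); -ow when the last vowel of the stem is a back vowel (*ahedo*, *tovnau*, *nivopa*).
Since the last vowel of *boze* is /e/ (a front vowel), it takes -iw, giving *bozeiw*.
*ugeo*: last vowel = /o/, a back vowel → -ow → *ugeoow*.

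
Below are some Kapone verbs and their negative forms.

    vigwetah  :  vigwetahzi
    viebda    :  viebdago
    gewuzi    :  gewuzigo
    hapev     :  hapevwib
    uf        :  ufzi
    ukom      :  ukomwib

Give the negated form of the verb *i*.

igo

The alternation tracks the final sound of the stem — -zi when the stem ends in a voiceless consonant (*vigwetah*, *uf*); -wib when the stem ends in a voiced consonant (*hapev*, *ukom*); -go when the stem ends in a vowel (*viebda*, *gewuzi*).
*i* — final sound /i/ (a vowel) → -go → *igo*.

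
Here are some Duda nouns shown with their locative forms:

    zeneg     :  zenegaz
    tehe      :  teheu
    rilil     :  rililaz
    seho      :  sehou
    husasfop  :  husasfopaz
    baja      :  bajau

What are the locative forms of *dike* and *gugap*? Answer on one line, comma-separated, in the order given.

dikeu, gugapaz

The alternation tracks the final sound of the stem — -az when the stem ends in a consonant (*zeneg*, *rilil*, *husasfop*); -u when the stem ends in a vowel (*tehe*, *seho*, *baja*).
The final sound of *dike* is /e/, which is a vowel, so the suffix is -u, giving *dikeu*.
Since the final sound of *gugap* is /p/ (a consonant), it takes -az, giving *gugapaz*.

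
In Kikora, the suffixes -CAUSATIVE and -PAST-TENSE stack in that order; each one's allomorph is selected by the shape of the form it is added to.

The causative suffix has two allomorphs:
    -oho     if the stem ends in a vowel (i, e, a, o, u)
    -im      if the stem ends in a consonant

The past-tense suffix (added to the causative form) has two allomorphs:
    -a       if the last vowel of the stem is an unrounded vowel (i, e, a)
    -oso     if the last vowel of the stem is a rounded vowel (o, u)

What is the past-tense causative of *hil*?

hilima

Since the final sound of *hil* is /l/ (a consonant), it takes -im, giving *hilim*.
The causative form *hilim* — last vowel /i/ (an unrounded vowel) → -a → *hilima*.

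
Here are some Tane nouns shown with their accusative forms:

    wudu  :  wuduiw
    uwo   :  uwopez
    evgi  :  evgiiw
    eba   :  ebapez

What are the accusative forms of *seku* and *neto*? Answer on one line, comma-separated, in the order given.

sekuiw, netopez

The suffix is conditioned by the last vowel: -iw when the last vowel of the stem is a high vowel (*wudu*, *evgi*); -pez when the last vowel of the stem is a non-high vowel (*uwo*, *eba*).
*seku* — last vowel /u/ (a high vowel) → -iw → *sekuiw*.
Since the last vowel of *neto* is /o/ (a non-high vowel), it takes -pez, giving *netopez*.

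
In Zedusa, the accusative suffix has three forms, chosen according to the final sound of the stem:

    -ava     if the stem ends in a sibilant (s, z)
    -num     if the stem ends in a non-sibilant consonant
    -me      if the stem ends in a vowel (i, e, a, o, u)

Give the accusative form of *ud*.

*ud*: final sound = /d/, a non-sibilant consonant → -num → *udnum*.

udnum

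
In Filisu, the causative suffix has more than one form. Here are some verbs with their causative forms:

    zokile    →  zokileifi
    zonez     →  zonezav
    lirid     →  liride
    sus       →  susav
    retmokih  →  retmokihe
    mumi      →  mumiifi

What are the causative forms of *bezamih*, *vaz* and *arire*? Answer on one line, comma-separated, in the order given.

bezamihe, vazav, arireifi

The suffix is conditioned by the final sound: -av when the stem ends in a sibilant (*zonez*, *sus*); -e when the stem ends in a non-sibilant consonant (*lirid*, *retmokih*); -ifi when the stem ends in a vowel (*zokile*, *mumi*).
*bezamih* — final sound /h/ (a non-sibilant consonant) → -e → *bezamihe*.
The final sound of *vaz* is /z/, which is a sibilant, so the suffix is -av, giving *vazav*.
*arire* — final sound /e/ (a vowel) → -ifi → *arireifi*.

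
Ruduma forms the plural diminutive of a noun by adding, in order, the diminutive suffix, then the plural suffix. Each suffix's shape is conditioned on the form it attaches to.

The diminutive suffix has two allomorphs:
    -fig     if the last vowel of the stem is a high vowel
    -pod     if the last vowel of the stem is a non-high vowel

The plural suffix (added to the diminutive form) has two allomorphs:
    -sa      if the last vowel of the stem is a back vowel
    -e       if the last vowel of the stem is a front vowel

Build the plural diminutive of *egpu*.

egpufige

*egpu* — last vowel /u/ (a high vowel) → -fig → *egpufig*.
The diminutive form *egpufig*: last vowel = /i/, a front vowel → -e → *egpufige*.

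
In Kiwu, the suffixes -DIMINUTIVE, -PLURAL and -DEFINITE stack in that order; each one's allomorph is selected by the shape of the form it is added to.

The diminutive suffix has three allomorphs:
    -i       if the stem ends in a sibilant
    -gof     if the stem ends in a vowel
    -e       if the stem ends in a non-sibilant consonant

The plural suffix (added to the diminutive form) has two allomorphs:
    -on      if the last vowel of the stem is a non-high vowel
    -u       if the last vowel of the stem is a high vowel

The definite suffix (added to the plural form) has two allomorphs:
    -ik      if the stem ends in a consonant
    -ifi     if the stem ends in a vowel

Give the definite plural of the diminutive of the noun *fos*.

Since the final sound of *fos* is /s/ (a sibilant), it takes -i, giving *fosi*.
The diminutive form *fosi* — last vowel /i/ (a high vowel) → -u → *fosiu*.
Since the final sound of the plural form *fosiu* is /u/ (a vowel), it takes -ifi, giving *fosiuifi*.

fosiuifi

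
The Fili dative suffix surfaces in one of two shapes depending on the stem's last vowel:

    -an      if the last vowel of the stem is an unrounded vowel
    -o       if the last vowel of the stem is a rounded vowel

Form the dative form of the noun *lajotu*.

The last vowel of *lajotu* is /u/, which is a rounded vowel, so the suffix is -o, giving *lajotuo*.

lajotuo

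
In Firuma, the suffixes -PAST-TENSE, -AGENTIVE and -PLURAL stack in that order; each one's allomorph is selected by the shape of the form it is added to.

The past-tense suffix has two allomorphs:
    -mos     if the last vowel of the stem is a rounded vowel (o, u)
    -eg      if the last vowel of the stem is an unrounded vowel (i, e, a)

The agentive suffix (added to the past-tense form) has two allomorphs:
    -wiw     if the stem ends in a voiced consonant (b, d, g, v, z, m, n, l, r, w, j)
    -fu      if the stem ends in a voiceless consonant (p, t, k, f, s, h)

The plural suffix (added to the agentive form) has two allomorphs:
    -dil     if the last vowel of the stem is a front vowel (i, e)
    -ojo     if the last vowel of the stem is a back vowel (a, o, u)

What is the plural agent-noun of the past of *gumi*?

The last vowel of *gumi* is /i/, which is an unrounded vowel, so the past-tense suffix is -eg, giving *gumieg*.
Since the final consonant of the past-tense form *gumieg* is /g/ (voiced), it takes -wiw, giving *gumiegwiw*.
The agentive form *gumiegwiw* — last vowel /i/ (a front vowel) → -dil → *gumiegwiwdil*.

gumiegwiwdil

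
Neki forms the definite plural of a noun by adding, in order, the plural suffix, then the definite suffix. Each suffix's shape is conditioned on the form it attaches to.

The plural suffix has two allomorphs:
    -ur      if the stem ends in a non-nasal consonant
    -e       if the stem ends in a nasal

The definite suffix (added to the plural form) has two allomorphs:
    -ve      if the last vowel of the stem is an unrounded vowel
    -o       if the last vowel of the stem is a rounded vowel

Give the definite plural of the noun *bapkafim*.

bapkafimeve

*bapkafim*: final consonant = /m/, a nasal → -e → *bapkafime*.
The plural form *bapkafime* — last vowel /e/ (an unrounded vowel) → -ve → *bapkafimeve*.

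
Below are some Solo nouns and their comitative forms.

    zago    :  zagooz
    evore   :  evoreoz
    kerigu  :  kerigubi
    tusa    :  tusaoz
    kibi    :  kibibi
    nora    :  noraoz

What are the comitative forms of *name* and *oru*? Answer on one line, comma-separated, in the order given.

The suffix is conditioned by the last vowel: -bi when the last vowel of the stem is a high vowel (*kerigu*, *kibi*); -oz when the last vowel of the stem is a non-high vowel (*zago*, *evore*, *tusa*, *nora*).
The last vowel of *name* is /e/, which is a non-high vowel, so the suffix is -oz, giving *nameoz*.
Since the last vowel of *oru* is /u/ (a high vowel), it takes -bi, giving *orubi*.

nameoz, orubi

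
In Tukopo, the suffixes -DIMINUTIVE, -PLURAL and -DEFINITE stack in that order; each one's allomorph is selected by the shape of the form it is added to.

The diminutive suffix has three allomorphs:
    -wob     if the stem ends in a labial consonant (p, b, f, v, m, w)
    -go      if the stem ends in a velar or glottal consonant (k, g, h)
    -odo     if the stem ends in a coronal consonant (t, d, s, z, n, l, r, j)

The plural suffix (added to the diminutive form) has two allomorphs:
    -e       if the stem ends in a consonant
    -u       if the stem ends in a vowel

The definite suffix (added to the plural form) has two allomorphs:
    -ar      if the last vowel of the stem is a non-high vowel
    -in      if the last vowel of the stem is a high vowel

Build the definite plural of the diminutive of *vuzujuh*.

*vuzujuh*: final consonant = /h/, velar/glottal → -go → *vuzujuhgo*.
The diminutive form *vuzujuhgo*: final sound = /o/, a vowel → -u → *vuzujuhgou*.
Since the last vowel of the plural form *vuzujuhgou* is /u/ (a high vowel), it takes -in, giving *vuzujuhgouin*.

vuzujuhgouin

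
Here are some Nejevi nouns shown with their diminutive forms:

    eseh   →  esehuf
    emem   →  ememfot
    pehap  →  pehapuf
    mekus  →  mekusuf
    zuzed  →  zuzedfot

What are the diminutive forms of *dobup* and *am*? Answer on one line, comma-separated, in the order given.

The pattern is voicing of the final consonant: -uf when the stem ends in a voiceless consonant (*eseh*, *pehap*, *mekus*); -fot when the stem ends in a voiced consonant (*emem*, *zuzed*).
*dobup*: final consonant = /p/, voiceless → -uf → *dobupuf*.
*am* — final consonant /m/ (voiced) → -fot → *amfot*.

dobupuf, amfot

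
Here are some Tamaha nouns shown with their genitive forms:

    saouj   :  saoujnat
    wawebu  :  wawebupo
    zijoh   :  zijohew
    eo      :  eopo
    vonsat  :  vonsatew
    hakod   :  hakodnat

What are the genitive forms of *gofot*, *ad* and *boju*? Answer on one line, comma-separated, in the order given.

The alternation tracks the final sound of the stem — -ew when the stem ends in a voiceless consonant (*zijoh*, *vonsat*); -nat when the stem ends in a voiced consonant (*saouj*, *hakod*); -po when the stem ends in a vowel (*wawebu*, *eo*).
*gofot*: final sound = /t/, a voiceless consonant → -ew → *gofotew*.
*ad*: final sound = /d/, a voiced consonant → -nat → *adnat*.
*boju* — final sound /u/ (a vowel) → -po → *bojupo*.

gofotew, adnat, bojupo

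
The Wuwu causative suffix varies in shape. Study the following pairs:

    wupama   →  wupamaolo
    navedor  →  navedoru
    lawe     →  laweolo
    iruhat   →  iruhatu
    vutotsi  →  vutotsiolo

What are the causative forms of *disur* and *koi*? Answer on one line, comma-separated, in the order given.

The suffix is conditioned by the final sound: -u when the stem ends in a consonant (*navedor*, *iruhat*); -olo when the stem ends in a vowel (*wupama*, *lawe*, *vutotsi*).
The final sound of *disur* is /r/, which is a consonant, so the suffix is -u, giving *disuru*.
Since the final sound of *koi* is /i/ (a vowel), it takes -olo, giving *koiolo*.

disuru, koiolo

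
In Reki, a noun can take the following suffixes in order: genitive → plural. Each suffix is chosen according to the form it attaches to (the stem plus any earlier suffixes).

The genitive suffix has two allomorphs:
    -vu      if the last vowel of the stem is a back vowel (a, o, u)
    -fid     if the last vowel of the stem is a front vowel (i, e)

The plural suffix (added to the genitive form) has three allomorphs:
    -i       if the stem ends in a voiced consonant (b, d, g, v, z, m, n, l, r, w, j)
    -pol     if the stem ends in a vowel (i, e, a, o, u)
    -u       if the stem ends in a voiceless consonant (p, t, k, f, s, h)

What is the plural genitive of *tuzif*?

The last vowel of *tuzif* is /i/, which is a front vowel, so the genitive suffix is -fid, giving *tuziffid*.
The final sound of the genitive form *tuziffid* is /d/, which is a voiced consonant, so the plural suffix is -i, giving *tuziffidi*.

tuziffidi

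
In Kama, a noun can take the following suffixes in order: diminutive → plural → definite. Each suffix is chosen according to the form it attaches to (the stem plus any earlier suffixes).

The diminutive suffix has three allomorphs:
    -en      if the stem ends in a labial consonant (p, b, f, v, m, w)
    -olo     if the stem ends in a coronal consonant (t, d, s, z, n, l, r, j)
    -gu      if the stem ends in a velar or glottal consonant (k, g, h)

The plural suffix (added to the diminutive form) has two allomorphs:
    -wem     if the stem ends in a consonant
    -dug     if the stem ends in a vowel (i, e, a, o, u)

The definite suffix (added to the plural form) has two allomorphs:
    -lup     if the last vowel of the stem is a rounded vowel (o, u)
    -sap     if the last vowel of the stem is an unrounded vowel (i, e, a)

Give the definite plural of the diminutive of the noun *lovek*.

Since the final consonant of *lovek* is /k/ (velar/glottal), it takes -gu, giving *lovekgu*.
The diminutive form *lovekgu*: final sound = /u/, a vowel → -dug → *lovekgudug*.
The plural form *lovekgudug* — last vowel /u/ (a rounded vowel) → -lup → *lovekguduglup*.

lovekguduglup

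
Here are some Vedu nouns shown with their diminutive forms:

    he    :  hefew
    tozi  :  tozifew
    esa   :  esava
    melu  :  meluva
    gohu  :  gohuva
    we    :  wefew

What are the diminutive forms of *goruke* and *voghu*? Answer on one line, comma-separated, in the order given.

gorukefew, voghuva

The alternation tracks the last vowel of the stem — -few when the last vowel of the stem is a front vowel (*he*, *tozi*, *we*); -va when the last vowel of the stem is a back vowel (*esa*, *melu*, *gohu*).
*goruke*: last vowel = /e/, a front vowel → -few → *gorukefew*.
*voghu*: last vowel = /u/, a back vowel → -va → *voghuva*.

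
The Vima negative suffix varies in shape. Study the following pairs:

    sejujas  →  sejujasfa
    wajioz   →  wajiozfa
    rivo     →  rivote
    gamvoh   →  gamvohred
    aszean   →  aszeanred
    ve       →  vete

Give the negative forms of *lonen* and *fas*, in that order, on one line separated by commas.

The alternation tracks the final sound of the stem — -fa when the stem ends in a sibilant (*sejujas*, *wajioz*); -red when the stem ends in a non-sibilant consonant (*gamvoh*, *aszean*); -te when the stem ends in a vowel (*rivo*, *ve*).
Since the final sound of *lonen* is /n/ (a non-sibilant consonant), it takes -red, giving *lonenred*.
The final sound of *fas* is /s/, which is a sibilant, so the suffix is -fa, giving *fasfa*.

lonenred, fasfa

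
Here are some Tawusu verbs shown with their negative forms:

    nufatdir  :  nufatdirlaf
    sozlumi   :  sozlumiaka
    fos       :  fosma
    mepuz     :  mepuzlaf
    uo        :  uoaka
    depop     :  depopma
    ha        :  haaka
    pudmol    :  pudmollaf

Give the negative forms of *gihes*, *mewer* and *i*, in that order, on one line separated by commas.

The pattern is voicing of the final sound: -ma when the stem ends in a voiceless consonant (*fos*, *depop*); -laf when the stem ends in a voiced consonant (*nufatdir*, *mepuz*, *pudmol*); -aka when the stem ends in a vowel (*sozlumi*, *uo*, *ha*).
The final sound of *gihes* is /s/, which is a voiceless consonant, so the suffix is -ma, giving *gihesma*.
The final sound of *mewer* is /r/, which is a voiced consonant, so the suffix is -laf, giving *mewerlaf*.
The final sound of *i* is /i/, which is a vowel, so the suffix is -aka, giving *iaka*.

gihesma, mewerlaf, iaka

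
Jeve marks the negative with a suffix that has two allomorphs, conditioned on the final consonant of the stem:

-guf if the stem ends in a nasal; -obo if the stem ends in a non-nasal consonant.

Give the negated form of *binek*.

binekobo

*binek*: final consonant = /k/, non-nasal → -obo → *binekobo*.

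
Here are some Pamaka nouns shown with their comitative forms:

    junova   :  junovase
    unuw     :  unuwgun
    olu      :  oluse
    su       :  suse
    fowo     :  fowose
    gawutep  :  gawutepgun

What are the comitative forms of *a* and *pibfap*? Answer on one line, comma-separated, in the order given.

The suffix is conditioned by the final sound: -gun when the stem ends in a consonant (*unuw*, *gawutep*); -se when the stem ends in a vowel (*junova*, *olu*, *su*, *fowo*).
Since the final sound of *a* is /a/ (a vowel), it takes -se, giving *ase*.
*pibfap*: final sound = /p/, a consonant → -gun → *pibfapgun*.

ase, pibfapgun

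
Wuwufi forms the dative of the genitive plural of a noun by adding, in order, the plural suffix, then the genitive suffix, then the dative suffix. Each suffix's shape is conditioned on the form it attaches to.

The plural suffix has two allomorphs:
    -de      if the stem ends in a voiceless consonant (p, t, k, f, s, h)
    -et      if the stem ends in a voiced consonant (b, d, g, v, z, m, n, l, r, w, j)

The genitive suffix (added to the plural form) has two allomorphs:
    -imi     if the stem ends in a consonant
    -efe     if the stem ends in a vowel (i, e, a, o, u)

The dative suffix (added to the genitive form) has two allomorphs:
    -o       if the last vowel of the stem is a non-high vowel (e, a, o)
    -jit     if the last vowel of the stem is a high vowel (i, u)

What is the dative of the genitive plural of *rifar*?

rifaretimijit

Since the final consonant of *rifar* is /r/ (voiced), it takes -et, giving *rifaret*.
The final sound of the plural form *rifaret* is /t/, which is a consonant, so the genitive suffix is -imi, giving *rifaretimi*.
The last vowel of the genitive form *rifaretimi* is /i/, which is a high vowel, so the dative suffix is -jit, giving *rifaretimijit*.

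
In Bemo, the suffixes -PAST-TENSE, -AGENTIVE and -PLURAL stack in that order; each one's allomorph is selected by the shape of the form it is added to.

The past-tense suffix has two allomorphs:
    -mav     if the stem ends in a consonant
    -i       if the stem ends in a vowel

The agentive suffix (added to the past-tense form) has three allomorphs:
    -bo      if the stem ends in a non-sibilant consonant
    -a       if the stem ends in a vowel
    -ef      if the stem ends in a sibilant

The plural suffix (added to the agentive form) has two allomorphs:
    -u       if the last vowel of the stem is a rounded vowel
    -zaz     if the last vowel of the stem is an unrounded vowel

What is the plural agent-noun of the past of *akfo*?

The final sound of *akfo* is /o/, which is a vowel, so the past-tense suffix is -i, giving *akfoi*.
The past-tense form *akfoi*: final sound = /i/, a vowel → -a → *akfoia*.
Since the last vowel of the agentive form *akfoia* is /a/ (an unrounded vowel), it takes -zaz, giving *akfoiazaz*.

akfoiazaz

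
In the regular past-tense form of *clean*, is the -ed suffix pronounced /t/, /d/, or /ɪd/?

The stem *clean* ends in a voiced sound other than /d/.
The -ed suffix is realized as /ɪd/ after /t, d/; as /t/ after other voiceless consonants; and as /d/ after other voiced sounds.
So -ed on *clean* is pronounced /d/.

/d/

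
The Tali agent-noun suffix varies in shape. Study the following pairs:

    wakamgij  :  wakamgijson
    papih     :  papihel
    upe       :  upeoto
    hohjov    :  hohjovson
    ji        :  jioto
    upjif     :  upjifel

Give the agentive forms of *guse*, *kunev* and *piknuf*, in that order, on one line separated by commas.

The suffix is conditioned by the final sound: -el when the stem ends in a voiceless consonant (*papih*, *upjif*); -son when the stem ends in a voiced consonant (*wakamgij*, *hohjov*); -oto when the stem ends in a vowel (*upe*, *ji*).
*guse* — final sound /e/ (a vowel) → -oto → *guseoto*.
*kunev* — final sound /v/ (a voiced consonant) → -son → *kunevson*.
*piknuf*: final sound = /f/, a voiceless consonant → -el → *piknufel*.

guseoto, kunevson, piknufel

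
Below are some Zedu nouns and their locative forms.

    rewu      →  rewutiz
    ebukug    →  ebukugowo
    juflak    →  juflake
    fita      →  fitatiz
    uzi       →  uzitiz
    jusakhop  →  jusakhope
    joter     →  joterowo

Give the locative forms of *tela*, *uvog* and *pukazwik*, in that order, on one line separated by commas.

telatiz, uvogowo, pukazwike

Looking at the final sound of each stem: -e when the stem ends in a voiceless consonant (*juflak*, *jusakhop*); -owo when the stem ends in a voiced consonant (*ebukug*, *joter*); -tiz when the stem ends in a vowel (*rewu*, *fita*, *uzi*).
Since the final sound of *tela* is /a/ (a vowel), it takes -tiz, giving *telatiz*.
The final sound of *uvog* is /g/, which is a voiced consonant, so the suffix is -owo, giving *uvogowo*.
*pukazwik* — final sound /k/ (a voiceless consonant) → -e → *pukazwike*.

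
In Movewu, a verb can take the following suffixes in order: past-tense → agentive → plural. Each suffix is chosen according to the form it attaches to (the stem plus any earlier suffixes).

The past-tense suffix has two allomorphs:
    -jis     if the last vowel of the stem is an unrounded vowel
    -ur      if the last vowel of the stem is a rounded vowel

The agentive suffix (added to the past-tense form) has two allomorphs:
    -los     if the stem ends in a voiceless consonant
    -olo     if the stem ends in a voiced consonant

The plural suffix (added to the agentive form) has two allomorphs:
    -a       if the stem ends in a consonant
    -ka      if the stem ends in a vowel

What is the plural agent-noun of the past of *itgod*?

itgoduroloka

The last vowel of *itgod* is /o/, which is a rounded vowel, so the past-tense suffix is -ur, giving *itgodur*.
Since the final consonant of the past-tense form *itgodur* is /r/ (voiced), it takes -olo, giving *itgodurolo*.
The agentive form *itgodurolo*: final sound = /o/, a vowel → -ka → *itgoduroloka*.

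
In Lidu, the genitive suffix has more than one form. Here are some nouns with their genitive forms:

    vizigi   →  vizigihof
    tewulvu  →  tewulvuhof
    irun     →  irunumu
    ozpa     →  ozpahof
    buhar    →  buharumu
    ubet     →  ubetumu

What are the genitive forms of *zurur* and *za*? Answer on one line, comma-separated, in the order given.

The suffix is conditioned by the final sound: -umu when the stem ends in a consonant (*irun*, *buhar*, *ubet*); -hof when the stem ends in a vowel (*vizigi*, *tewulvu*, *ozpa*).
Since the final sound of *zurur* is /r/ (a consonant), it takes -umu, giving *zururumu*.
The final sound of *za* is /a/, which is a vowel, so the suffix is -hof, giving *zahof*.

zururumu, zahof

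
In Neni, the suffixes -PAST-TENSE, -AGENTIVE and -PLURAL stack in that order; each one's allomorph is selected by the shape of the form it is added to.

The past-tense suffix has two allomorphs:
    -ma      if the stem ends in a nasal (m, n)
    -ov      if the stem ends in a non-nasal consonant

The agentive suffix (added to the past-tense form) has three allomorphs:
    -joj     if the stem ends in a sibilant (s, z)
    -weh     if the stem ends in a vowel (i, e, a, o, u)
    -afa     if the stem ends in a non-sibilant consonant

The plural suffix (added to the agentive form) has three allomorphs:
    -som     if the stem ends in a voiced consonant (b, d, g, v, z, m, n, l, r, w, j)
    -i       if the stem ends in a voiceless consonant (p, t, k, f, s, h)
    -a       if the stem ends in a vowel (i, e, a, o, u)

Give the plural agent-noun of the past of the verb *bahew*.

bahewovafaa

Since the final consonant of *bahew* is /w/ (non-nasal), it takes -ov, giving *bahewov*.
The past-tense form *bahewov*: final sound = /v/, a non-sibilant consonant → -afa → *bahewovafa*.
Since the final sound of the agentive form *bahewovafa* is /a/ (a vowel), it takes -a, giving *bahewovafaa*.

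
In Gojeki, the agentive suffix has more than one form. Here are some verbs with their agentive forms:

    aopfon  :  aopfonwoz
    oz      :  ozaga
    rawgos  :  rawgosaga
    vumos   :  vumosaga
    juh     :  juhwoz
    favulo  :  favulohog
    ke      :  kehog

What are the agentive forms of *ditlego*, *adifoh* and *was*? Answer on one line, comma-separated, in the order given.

The suffix is conditioned by the final sound: -aga when the stem ends in a sibilant (*oz*, *rawgos*, *vumos*); -woz when the stem ends in a non-sibilant consonant (*aopfon*, *juh*); -hog when the stem ends in a vowel (*favulo*, *ke*).
*ditlego* — final sound /o/ (a vowel) → -hog → *ditlegohog*.
Since the final sound of *adifoh* is /h/ (a non-sibilant consonant), it takes -woz, giving *adifohwoz*.
Since the final sound of *was* is /s/ (a sibilant), it takes -aga, giving *wasaga*.

ditlegohog, adifohwoz, wasaga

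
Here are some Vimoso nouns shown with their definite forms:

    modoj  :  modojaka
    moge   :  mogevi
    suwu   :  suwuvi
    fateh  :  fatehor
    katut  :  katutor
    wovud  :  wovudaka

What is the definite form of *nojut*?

The pattern is voicing of the final sound: -or when the stem ends in a voiceless consonant (*fateh*, *katut*); -aka when the stem ends in a voiced consonant (*modoj*, *wovud*); -vi when the stem ends in a vowel (*moge*, *suwu*).
Since the final sound of *nojut* is /t/ (a voiceless consonant), it takes -or, giving *nojutor*.

nojutor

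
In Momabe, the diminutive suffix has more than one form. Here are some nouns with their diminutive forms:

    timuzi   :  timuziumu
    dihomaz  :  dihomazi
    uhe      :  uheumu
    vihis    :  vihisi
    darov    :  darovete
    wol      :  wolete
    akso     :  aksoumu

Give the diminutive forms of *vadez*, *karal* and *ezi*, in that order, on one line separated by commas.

The alternation tracks the final sound of the stem — -i when the stem ends in a sibilant (*dihomaz*, *vihis*); -ete when the stem ends in a non-sibilant consonant (*darov*, *wol*); -umu when the stem ends in a vowel (*timuzi*, *uhe*, *akso*).
The final sound of *vadez* is /z/, which is a sibilant, so the suffix is -i, giving *vadezi*.
*karal*: final sound = /l/, a non-sibilant consonant → -ete → *karalete*.
*ezi*: final sound = /i/, a vowel → -umu → *eziumu*.

vadezi, karalete, eziumu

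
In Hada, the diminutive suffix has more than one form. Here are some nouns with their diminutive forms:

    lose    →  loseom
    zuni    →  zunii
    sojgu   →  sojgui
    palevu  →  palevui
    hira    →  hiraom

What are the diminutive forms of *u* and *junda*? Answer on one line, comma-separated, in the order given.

ui, jundaom

The suffix is conditioned by the last vowel: -i when the last vowel of the stem is a high vowel (*zuni*, *sojgu*, *palevu*); -om when the last vowel of the stem is a non-high vowel (*lose*, *hira*).
Since the last vowel of *u* is /u/ (a high vowel), it takes -i, giving *ui*.
Since the last vowel of *junda* is /a/ (a non-high vowel), it takes -om, giving *jundaom*.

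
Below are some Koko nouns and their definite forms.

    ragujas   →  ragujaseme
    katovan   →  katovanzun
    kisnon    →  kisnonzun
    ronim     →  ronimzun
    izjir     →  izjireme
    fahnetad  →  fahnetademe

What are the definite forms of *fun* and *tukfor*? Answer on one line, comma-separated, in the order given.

funzun, tukforeme

The suffix is conditioned by the final consonant: -zun when the stem ends in a nasal (*katovan*, *kisnon*, *ronim*); -eme when the stem ends in a non-nasal consonant (*ragujas*, *izjir*, *fahnetad*).
The final consonant of *fun* is /n/, which is a nasal, so the suffix is -zun, giving *funzun*.
*tukfor*: final consonant = /r/, non-nasal → -eme → *tukforeme*.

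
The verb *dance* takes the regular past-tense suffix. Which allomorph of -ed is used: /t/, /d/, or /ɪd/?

The stem *dance* ends in a voiceless consonant other than /t/.
The -ed suffix is realized as /ɪd/ after /t, d/; as /t/ after other voiceless consonants; and as /d/ after other voiced sounds.
So -ed on *dance* is pronounced /t/.

/t/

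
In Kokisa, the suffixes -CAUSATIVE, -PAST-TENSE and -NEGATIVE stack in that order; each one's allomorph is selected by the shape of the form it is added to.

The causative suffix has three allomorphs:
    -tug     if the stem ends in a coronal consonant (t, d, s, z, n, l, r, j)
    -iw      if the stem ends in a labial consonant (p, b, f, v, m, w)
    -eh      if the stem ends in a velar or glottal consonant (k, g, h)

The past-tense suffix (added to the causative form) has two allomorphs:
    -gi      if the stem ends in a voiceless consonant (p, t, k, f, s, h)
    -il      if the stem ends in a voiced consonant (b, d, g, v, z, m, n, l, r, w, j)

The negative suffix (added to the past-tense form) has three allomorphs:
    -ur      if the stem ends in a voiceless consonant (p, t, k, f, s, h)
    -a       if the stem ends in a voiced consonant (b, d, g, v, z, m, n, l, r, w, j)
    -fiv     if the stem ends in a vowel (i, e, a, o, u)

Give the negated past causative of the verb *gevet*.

*gevet* — final consonant /t/ (coronal) → -tug → *gevettug*.
The causative form *gevettug* — final consonant /g/ (voiced) → -il → *gevettugil*.
The past-tense form *gevettugil* — final sound /l/ (a voiced consonant) → -a → *gevettugila*.

gevettugila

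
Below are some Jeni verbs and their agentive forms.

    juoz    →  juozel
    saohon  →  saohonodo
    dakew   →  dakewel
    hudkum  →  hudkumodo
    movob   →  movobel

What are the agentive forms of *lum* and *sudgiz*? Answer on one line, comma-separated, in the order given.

lumodo, sudgizel

Looking at the final consonant of each stem: -odo when the stem ends in a nasal (*saohon*, *hudkum*); -el when the stem ends in a non-nasal consonant (*juoz*, *dakew*, *movob*).
*lum*: final consonant = /m/, a nasal → -odo → *lumodo*.
Since the final consonant of *sudgiz* is /z/ (non-nasal), it takes -el, giving *sudgizel*.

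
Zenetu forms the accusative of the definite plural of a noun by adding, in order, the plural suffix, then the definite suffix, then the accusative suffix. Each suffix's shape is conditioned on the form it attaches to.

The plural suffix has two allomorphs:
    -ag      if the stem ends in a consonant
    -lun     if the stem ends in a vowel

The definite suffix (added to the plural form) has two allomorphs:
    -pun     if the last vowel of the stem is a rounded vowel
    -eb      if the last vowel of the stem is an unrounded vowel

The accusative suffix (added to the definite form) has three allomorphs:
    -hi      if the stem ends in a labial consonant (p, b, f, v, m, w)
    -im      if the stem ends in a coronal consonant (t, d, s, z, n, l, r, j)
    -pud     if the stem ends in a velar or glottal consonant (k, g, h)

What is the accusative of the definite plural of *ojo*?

Since the final sound of *ojo* is /o/ (a vowel), it takes -lun, giving *ojolun*.
The last vowel of the plural form *ojolun* is /u/, which is a rounded vowel, so the definite suffix is -pun, giving *ojolunpun*.
The definite form *ojolunpun* — final consonant /n/ (coronal) → -im → *ojolunpunim*.

ojolunpunim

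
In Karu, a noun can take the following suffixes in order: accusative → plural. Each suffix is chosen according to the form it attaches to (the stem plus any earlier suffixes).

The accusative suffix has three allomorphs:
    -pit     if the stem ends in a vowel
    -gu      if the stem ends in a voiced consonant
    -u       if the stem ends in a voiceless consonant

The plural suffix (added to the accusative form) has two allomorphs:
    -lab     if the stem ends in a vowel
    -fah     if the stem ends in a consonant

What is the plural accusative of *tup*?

The final sound of *tup* is /p/, which is a voiceless consonant, so the accusative suffix is -u, giving *tupu*.
The accusative form *tupu*: final sound = /u/, a vowel → -lab → *tupulab*.

tupulab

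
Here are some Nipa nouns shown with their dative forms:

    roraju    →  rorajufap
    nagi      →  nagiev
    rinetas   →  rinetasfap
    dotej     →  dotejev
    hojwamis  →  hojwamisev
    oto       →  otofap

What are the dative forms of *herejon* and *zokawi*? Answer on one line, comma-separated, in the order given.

herejonfap, zokawiev

The suffix is conditioned by the last vowel: -ev when the last vowel of the stem is a front vowel (*nagi*, *dotej*, *hojwamis*); -fap when the last vowel of the stem is a back vowel (*roraju*, *rinetas*, *oto*).
Since the last vowel of *herejon* is /o/ (a back vowel), it takes -fap, giving *herejonfap*.
*zokawi* — last vowel /i/ (a front vowel) → -ev → *zokawiev*.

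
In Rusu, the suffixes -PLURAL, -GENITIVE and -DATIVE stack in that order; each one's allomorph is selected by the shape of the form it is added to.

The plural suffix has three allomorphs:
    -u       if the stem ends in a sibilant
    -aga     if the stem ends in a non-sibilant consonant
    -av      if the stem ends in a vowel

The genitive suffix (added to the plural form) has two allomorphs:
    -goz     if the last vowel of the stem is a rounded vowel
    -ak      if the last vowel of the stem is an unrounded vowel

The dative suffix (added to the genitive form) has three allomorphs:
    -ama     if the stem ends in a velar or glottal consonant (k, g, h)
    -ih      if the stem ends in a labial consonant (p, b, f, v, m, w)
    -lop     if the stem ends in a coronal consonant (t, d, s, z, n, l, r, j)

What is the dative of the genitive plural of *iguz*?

Since the final sound of *iguz* is /z/ (a sibilant), it takes -u, giving *iguzu*.
The plural form *iguzu*: last vowel = /u/, a rounded vowel → -goz → *iguzugoz*.
The genitive form *iguzugoz* — final consonant /z/ (coronal) → -lop → *iguzugozlop*.

iguzugozlop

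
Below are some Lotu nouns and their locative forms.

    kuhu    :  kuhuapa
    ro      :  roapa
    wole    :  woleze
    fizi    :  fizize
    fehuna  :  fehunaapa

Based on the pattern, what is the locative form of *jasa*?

jasaapa

Looking at the last vowel of each stem: -ze when the last vowel of the stem is a front vowel (*wole*, *fizi*); -apa when the last vowel of the stem is a back vowel (*kuhu*, *ro*, *fehuna*).
*jasa* — last vowel /a/ (a back vowel) → -apa → *jasaapa*.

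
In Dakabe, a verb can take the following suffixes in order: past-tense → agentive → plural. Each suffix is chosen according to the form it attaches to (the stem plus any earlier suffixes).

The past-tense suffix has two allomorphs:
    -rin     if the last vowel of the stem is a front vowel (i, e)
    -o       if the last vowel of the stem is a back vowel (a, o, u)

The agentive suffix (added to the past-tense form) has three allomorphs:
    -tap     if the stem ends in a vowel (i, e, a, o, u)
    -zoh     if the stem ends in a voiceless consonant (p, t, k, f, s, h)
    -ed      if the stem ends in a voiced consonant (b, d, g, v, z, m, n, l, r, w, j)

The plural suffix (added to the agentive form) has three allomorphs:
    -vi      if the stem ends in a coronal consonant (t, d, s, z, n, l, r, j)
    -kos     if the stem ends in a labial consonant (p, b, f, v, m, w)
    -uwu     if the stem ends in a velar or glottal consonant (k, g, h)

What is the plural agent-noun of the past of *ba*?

*ba* — last vowel /a/ (a back vowel) → -o → *bao*.
The past-tense form *bao* — final sound /o/ (a vowel) → -tap → *baotap*.
The agentive form *baotap* — final consonant /p/ (labial) → -kos → *baotapkos*.

baotapkos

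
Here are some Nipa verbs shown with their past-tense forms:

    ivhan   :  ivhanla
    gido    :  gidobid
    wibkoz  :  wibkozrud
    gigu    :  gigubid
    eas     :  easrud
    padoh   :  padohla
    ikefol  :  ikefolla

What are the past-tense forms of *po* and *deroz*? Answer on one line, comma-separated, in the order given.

pobid, derozrud

The suffix is conditioned by the final sound: -rud when the stem ends in a sibilant (*wibkoz*, *eas*); -la when the stem ends in a non-sibilant consonant (*ivhan*, *padoh*, *ikefol*); -bid when the stem ends in a vowel (*gido*, *gigu*).
*po*: final sound = /o/, a vowel → -bid → *pobid*.
The final sound of *deroz* is /z/, which is a sibilant, so the suffix is -rud, giving *derozrud*.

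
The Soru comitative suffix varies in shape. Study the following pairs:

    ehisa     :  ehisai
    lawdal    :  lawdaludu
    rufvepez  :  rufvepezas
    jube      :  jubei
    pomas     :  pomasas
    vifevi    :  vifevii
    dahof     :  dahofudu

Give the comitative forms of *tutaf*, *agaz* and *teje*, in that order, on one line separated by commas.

Looking at the final sound of each stem: -as when the stem ends in a sibilant (*rufvepez*, *pomas*); -udu when the stem ends in a non-sibilant consonant (*lawdal*, *dahof*); -i when the stem ends in a vowel (*ehisa*, *jube*, *vifevi*).
Since the final sound of *tutaf* is /f/ (a non-sibilant consonant), it takes -udu, giving *tutafudu*.
*agaz*: final sound = /z/, a sibilant → -as → *agazas*.
*teje* — final sound /e/ (a vowel) → -i → *tejei*.

tutafudu, agazas, tejei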